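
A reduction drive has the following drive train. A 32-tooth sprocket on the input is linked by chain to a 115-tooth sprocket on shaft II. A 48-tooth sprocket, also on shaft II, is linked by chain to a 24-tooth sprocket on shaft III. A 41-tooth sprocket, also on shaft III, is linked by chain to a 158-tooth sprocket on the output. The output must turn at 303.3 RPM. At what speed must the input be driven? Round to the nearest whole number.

2100 RPM

Overall ratio R = 3.5938 × 0.5 × 3.8537 = 6.9245.
Required input speed = output speed × R = 303.3 × 6.9245 = 2100.2 RPM.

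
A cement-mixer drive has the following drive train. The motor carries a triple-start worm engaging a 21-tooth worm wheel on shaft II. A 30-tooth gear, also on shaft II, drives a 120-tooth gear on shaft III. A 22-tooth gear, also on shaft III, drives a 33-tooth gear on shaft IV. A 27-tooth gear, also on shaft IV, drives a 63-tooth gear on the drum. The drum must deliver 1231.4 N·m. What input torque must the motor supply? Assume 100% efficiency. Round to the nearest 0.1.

12.6 N·m

Overall ratio R = 7 × 4 × 1.5 × 2.3333 = 98.
Input torque = output torque / R = 1231.4 / 98 = 12.565 N·m.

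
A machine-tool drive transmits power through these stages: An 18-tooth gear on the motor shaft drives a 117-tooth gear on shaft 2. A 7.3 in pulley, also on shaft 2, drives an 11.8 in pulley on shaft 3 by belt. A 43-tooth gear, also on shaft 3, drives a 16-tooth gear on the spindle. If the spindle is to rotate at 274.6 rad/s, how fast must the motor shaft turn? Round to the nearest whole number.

Overall ratio R = 6.5 × 1.6164 × 0.37209 = 3.9095.
Required input speed = output speed × R = 274.6 × 3.9095 = 1073.6 rad/s.

1074 rad/s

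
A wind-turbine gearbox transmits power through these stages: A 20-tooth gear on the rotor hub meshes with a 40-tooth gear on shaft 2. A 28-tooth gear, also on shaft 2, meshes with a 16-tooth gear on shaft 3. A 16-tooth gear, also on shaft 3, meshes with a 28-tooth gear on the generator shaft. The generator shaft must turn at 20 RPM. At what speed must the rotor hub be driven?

40 RPM

Overall ratio R = 2 × 0.57143 × 1.75 = 2.
Required input speed = output speed × R = 20 × 2 = 40 RPM.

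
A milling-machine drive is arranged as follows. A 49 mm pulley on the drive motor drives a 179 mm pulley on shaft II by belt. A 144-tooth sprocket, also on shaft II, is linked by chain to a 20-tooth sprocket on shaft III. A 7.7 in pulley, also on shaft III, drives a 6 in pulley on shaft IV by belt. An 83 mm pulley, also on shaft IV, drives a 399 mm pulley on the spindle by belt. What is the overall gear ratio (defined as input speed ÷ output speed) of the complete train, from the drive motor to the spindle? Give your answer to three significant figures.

Each stage contributes driven/driver: belt 179/49 = 3.6531, chain 20/144 = 0.13889, belt 6/7.7 = 0.77922, belt 399/83 = 4.8072.
Overall: 3.6531 × 0.13889 × 0.77922 × 4.8072 = 1.9006.

1.90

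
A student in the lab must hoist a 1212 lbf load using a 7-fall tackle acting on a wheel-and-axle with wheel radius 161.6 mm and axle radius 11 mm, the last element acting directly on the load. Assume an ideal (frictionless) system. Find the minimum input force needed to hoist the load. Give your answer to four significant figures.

Block-and-tackle MA = number of supporting rope parts = 7.
Wheel-and-axle MA = R/r = 161.6/11 = 14.691.
Combined ideal MA = 7 × 14.691 = 102.84.
Effort = load / MA = 1212 / 102.84 = 11.786 lbf.

11.79 lbf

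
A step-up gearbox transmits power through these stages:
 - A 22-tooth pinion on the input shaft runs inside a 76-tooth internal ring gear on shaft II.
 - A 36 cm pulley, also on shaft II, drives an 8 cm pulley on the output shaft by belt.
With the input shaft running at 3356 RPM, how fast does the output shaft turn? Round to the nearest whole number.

4372 RPM

the input shaft → shaft II (internal gear, 76/22): 3356 ÷ 3.4545 = 971.47 RPM
shaft II → the output shaft (belt, 8/36): 971.47 ÷ 0.22222 = 4371.6 RPM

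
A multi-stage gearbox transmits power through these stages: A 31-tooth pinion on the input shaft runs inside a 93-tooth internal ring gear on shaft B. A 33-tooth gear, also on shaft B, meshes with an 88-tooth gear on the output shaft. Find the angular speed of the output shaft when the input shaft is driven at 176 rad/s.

22 rad/s

Internal gear: ratio = 93/31 = 3, so shaft B turns at 176 / 3 = 58.667 rad/s.
Gear mesh: ratio = 88/33 = 2.6667, so the output shaft turns at 58.667 / 2.6667 = 22 rad/s.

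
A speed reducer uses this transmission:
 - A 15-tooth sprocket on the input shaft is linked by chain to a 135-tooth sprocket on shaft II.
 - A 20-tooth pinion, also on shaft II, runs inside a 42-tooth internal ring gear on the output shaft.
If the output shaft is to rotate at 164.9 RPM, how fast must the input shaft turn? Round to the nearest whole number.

3117 RPM

Overall ratio R = 9 × 2.1 = 18.9.
Required input speed = output speed × R = 164.9 × 18.9 = 3116.6 RPM.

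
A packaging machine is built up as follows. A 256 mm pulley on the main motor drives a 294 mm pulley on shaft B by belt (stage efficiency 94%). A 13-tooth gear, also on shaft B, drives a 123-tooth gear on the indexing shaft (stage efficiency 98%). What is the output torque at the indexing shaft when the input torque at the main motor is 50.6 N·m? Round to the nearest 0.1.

After the belt (294/256): 50.6 × 1.1484 × 0.94 = 54.624 N·m
After the gear mesh (123/13): 54.624 × 9.4615 × 0.98 = 506.49 N·m

506.5 N·m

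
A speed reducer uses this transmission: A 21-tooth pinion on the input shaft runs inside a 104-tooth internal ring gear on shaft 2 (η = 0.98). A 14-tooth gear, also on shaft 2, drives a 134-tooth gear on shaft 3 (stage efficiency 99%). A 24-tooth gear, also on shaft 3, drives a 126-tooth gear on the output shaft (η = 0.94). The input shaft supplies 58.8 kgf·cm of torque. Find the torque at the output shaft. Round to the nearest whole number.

13345 kgf·cm

After the internal gear (104/21): 58.8 × 4.9524 × 0.98 = 285.38 kgf·cm
After the gear mesh (134/14): 285.38 × 9.5714 × 0.99 = 2704.1 kgf·cm
After the gear mesh (126/24): 2704.1 × 5.25 × 0.94 = 13345 kgf·cm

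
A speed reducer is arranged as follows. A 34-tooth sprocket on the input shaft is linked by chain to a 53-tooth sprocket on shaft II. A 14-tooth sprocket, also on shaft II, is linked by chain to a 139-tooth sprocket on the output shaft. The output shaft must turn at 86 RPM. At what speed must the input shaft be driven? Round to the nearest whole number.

Overall ratio R = 1.5588 × 9.9286 = 15.477.
Required input speed = output speed × R = 86 × 15.477 = 1331 RPM.

1331 RPM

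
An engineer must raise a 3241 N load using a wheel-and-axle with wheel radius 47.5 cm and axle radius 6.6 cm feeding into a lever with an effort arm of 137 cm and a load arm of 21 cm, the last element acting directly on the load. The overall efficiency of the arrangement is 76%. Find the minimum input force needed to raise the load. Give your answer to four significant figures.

90.83 N

Wheel-and-axle MA = R/r = 47.5/6.6 = 7.197.
Lever MA = effort arm / load arm = 137/21 = 6.5238.
Combined ideal MA = 7.197 × 6.5238 = 46.952.
Actual MA = 46.952 × 0.76 = 35.683.
Effort = load / actual MA = 3241 / 35.683 = 90.827 N.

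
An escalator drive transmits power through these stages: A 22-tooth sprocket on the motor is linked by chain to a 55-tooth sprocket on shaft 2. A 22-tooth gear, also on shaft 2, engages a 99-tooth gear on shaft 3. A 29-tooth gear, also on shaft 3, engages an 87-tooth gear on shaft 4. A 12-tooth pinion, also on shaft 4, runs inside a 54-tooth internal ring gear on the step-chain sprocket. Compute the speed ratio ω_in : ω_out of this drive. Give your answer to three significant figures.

Each stage contributes driven/driver: chain 55/22 = 2.5, gear mesh 99/22 = 4.5, gear mesh 87/29 = 3, internal gear 54/12 = 4.5.
Overall: 2.5 × 4.5 × 3 × 4.5 = 151.88.

152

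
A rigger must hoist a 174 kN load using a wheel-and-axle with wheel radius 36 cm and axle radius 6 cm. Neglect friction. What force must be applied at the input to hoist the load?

Wheel-and-axle MA = R/r = 36/6 = 6.
Effort = load / MA = 174 / 6 = 29 kN.

29 kN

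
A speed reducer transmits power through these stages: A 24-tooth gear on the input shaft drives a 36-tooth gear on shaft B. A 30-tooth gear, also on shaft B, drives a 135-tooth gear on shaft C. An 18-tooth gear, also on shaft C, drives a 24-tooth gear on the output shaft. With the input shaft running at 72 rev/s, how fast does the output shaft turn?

8 rev/s

Gear mesh: ratio = 36/24 = 1.5, so shaft B turns at 72 / 1.5 = 48 rev/s.
Gear mesh: ratio = 135/30 = 4.5, so shaft C turns at 48 / 4.5 = 10.667 rev/s.
Gear mesh: ratio = 24/18 = 1.3333, so the output shaft turns at 10.667 / 1.3333 = 8 rev/s.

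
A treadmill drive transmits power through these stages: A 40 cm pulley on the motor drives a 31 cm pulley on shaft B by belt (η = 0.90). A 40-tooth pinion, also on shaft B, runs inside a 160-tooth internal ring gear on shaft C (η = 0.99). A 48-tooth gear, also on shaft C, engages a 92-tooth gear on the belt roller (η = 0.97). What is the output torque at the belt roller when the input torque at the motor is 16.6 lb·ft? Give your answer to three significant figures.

After the belt (31/40): 16.6 × 0.775 × 0.90 = 11.579 lb·ft
After the internal gear (160/40): 11.579 × 4 × 0.99 = 45.851 lb·ft
After the gear mesh (92/48): 45.851 × 1.9167 × 0.97 = 85.244 lb·ft

85.2 lb·ft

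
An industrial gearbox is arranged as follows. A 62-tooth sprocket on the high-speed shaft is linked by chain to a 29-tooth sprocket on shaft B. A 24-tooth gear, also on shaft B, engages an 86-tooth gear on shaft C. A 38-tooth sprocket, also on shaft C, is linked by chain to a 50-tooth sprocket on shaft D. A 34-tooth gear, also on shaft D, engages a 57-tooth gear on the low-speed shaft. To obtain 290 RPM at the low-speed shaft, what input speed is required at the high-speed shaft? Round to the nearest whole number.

Overall ratio R = 0.46774 × 3.5833 × 1.3158 × 1.6765 = 3.6972.
Required input speed = output speed × R = 290 × 3.6972 = 1072.2 RPM.

1072 RPM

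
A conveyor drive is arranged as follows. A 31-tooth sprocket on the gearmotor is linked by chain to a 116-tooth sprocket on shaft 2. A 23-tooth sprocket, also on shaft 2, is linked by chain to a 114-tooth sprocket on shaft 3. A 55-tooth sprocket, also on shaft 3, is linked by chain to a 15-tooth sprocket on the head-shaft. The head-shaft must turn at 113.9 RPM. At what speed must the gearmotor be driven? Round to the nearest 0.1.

Overall ratio R = 3.7419 × 4.9565 × 0.27273 = 5.0583.
Required input speed = output speed × R = 113.9 × 5.0583 = 576.14 RPM.

576.1 RPM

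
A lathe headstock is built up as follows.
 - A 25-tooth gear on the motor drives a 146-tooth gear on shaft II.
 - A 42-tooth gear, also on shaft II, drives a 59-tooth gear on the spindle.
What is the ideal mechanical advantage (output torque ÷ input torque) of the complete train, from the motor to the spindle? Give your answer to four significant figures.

8.204

Each stage contributes driven/driver: gear mesh 146/25 = 5.84, gear mesh 59/42 = 1.4048.
Overall: 5.84 × 1.4048 = 8.2038.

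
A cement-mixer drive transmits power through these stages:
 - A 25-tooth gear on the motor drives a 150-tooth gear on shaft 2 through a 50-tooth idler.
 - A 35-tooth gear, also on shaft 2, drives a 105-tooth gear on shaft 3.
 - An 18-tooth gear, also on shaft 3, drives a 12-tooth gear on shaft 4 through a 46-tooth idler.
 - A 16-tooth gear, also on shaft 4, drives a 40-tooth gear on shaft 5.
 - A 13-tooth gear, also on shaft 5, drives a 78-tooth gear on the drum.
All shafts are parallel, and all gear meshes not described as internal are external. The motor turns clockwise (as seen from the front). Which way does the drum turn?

the motor → shaft 2: driver → idler → driven is 2 external meshes, 2 reversals → CW.
shaft 2 → shaft 3: external mesh, 1 reversal → CCW.
shaft 3 → shaft 4: driver → idler → driven is 2 external meshes, 2 reversals → CCW.
shaft 4 → shaft 5: external mesh, 1 reversal → CW.
shaft 5 → the drum: external mesh, 1 reversal → CCW.
7 reversals in total — an odd number — so the drum turns opposite to the motor.

counterclockwise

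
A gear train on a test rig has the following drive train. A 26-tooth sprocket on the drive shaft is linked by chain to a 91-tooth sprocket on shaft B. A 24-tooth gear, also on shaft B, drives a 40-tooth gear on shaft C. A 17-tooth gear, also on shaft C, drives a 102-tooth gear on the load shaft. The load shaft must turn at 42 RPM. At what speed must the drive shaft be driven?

1470 RPM

Overall ratio R = 3.5 × 1.6667 × 6 = 35.
Required input speed = output speed × R = 42 × 35 = 1470 RPM.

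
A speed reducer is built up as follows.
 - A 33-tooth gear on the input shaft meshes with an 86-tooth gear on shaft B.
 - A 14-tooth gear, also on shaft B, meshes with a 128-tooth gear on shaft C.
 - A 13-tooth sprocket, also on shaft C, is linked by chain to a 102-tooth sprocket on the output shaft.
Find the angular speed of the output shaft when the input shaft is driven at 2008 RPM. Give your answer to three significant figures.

10.7 RPM

Gear mesh: ratio = 86/33 = 2.6061, so shaft B turns at 2008 / 2.6061 = 770.51 RPM.
Gear mesh: ratio = 128/14 = 9.1429, so shaft C turns at 770.51 / 9.1429 = 84.275 RPM.
Chain: ratio = 102/13 = 7.8462, so the output shaft turns at 84.275 / 7.8462 = 10.741 RPM.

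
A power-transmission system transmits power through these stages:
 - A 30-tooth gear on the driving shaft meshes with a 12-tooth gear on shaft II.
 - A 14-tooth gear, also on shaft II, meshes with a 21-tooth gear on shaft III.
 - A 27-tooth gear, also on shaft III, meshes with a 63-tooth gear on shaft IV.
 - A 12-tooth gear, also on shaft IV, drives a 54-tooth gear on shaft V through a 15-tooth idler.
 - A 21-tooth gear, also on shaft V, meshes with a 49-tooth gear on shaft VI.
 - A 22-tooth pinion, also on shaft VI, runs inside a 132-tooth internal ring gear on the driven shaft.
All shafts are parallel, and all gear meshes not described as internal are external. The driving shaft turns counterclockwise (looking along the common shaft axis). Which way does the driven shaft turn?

counterclockwise

the driving shaft → shaft II: external mesh, 1 reversal → CW.
shaft II → shaft III: external mesh, 1 reversal → CCW.
shaft III → shaft IV: external mesh, 1 reversal → CW.
shaft IV → shaft V: driver → idler → driven is 2 external meshes, 2 reversals → CW.
shaft V → shaft VI: external mesh, 1 reversal → CCW.
shaft VI → the driven shaft: internal mesh, same direction → CCW.
6 reversals in total — an even number — so the driven shaft turns the same way as the driving shaft.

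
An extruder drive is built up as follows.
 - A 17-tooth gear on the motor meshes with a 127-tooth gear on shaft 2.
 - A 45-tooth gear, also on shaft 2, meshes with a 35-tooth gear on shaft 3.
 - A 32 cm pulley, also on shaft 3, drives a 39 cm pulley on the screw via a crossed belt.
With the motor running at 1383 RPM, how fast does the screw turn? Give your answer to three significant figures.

195 RPM

the motor → shaft 2 (gear mesh, 127/17): 1383 ÷ 7.4706 = 185.13 RPM
shaft 2 → shaft 3 (gear mesh, 35/45): 185.13 ÷ 0.77778 = 238.02 RPM
shaft 3 → the screw (belt, 39/32): 238.02 ÷ 1.2188 = 195.3 RPM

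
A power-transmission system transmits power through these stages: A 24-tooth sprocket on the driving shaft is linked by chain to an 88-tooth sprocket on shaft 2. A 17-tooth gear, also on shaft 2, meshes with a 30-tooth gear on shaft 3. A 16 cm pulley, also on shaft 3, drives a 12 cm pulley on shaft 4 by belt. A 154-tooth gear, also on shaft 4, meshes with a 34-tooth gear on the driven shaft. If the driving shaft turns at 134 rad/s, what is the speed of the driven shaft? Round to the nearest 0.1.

chain 88/24 = 3.6667 → 134/3.6667 = 36.545 rad/s
gear mesh 30/17 = 1.7647 → 36.545/1.7647 = 20.709 rad/s
belt 12/16 = 0.75 → 20.709/0.75 = 27.612 rad/s
gear mesh 34/154 = 0.22078 → 27.612/0.22078 = 125.07 rad/s

125.1 rad/s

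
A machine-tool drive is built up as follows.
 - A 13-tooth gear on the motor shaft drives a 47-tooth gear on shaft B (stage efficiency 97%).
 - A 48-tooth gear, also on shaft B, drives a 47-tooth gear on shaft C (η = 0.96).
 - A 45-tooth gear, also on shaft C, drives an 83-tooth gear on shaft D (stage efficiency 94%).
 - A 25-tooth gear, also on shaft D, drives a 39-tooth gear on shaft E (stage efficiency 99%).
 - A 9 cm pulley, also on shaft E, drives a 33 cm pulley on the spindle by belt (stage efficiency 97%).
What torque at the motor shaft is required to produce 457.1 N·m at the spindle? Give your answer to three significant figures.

14.6 N·m

Overall ratio R = 3.6154 × 0.97917 × 1.8444 × 1.56 × 3.6667 = 37.348; overall efficiency η = 0.97 × 0.96 × 0.94 × 0.99 × 0.97 = 0.8406.
Input torque = output torque / (R × η) = 457.1 / (37.348 × 0.8406) = 14.56 N·m.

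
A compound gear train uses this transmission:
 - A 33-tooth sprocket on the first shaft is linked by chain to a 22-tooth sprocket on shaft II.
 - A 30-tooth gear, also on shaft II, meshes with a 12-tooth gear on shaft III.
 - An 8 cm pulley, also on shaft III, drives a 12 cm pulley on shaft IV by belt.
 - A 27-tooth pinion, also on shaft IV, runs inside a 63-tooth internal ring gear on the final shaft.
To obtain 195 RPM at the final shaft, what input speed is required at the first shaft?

182 RPM

Overall ratio R = 0.66667 × 0.4 × 1.5 × 2.3333 = 0.93333.
Required input speed = output speed × R = 195 × 0.93333 = 182 RPM.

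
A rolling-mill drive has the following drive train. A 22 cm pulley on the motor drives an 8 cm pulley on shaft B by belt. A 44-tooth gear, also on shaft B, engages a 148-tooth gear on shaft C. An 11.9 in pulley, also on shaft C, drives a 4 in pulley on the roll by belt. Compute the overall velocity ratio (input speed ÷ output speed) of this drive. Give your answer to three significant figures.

0.411

Each stage contributes driven/driver: belt 8/22 = 0.36364, gear mesh 148/44 = 3.3636, belt 4/11.9 = 0.33613.
Overall: 0.36364 × 3.3636 × 0.33613 = 0.41114.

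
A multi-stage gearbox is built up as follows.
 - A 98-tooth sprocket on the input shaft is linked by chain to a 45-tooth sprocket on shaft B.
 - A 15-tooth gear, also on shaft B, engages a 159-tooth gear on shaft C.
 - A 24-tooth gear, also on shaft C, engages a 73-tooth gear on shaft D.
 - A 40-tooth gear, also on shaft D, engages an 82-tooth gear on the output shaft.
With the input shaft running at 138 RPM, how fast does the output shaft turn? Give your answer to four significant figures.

the input shaft → shaft B (chain, 45/98): 138 ÷ 0.45918 = 300.53 RPM
shaft B → shaft C (gear mesh, 159/15): 300.53 ÷ 10.6 = 28.352 RPM
shaft C → shaft D (gear mesh, 73/24): 28.352 ÷ 3.0417 = 9.3213 RPM
shaft D → the output shaft (gear mesh, 82/40): 9.3213 ÷ 2.05 = 4.547 RPM

4.547 RPM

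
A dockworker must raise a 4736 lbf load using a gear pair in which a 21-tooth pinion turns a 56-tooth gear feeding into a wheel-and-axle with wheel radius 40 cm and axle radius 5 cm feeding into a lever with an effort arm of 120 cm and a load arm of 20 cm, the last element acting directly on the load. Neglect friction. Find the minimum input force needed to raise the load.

Gear pair MA = 56/21 = 2.6667.
Wheel-and-axle MA = R/r = 40/5 = 8.
Lever MA = effort arm / load arm = 120/20 = 6.
Combined ideal MA = 2.6667 × 8 × 6 = 128.
Effort = load / MA = 4736 / 128 = 37 lbf.

37 lbf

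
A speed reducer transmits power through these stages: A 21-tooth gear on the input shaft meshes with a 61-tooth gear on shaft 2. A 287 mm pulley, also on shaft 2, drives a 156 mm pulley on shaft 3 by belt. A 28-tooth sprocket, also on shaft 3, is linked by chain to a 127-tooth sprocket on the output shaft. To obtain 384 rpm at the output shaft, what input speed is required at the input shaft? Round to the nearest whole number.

Overall ratio R = 2.9048 × 0.54355 × 4.5357 = 7.1614.
Required input speed = output speed × R = 384 × 7.1614 = 2750 rpm.

2750 rpm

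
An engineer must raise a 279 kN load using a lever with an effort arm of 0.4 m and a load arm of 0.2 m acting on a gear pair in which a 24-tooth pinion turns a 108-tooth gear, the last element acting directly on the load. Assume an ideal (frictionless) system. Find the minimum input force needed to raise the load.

31 kN

Lever MA = effort arm / load arm = 0.4/0.2 = 2.
Gear pair MA = 108/24 = 4.5.
Combined ideal MA = 2 × 4.5 = 9.
Effort = load / MA = 279 / 9 = 31 kN.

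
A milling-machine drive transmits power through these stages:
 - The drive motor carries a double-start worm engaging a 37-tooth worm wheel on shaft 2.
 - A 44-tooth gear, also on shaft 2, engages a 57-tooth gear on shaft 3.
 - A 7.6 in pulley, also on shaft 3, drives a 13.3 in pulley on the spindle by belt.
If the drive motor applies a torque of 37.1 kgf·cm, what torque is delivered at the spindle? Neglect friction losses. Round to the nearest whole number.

After the worm (37/2): 37.1 × 18.5 = 686.35 kgf·cm
After the gear mesh (57/44): 686.35 × 1.2955 = 889.14 kgf·cm
After the belt (13.3/7.6): 889.14 × 1.75 = 1556 kgf·cm

1556 kgf·cm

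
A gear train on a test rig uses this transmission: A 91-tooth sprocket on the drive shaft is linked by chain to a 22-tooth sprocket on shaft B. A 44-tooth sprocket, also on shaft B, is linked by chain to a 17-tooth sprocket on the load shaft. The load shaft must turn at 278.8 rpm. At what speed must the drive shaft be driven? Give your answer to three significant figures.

Overall ratio R = 0.24176 × 0.38636 = 0.093407.
Required input speed = output speed × R = 278.8 × 0.093407 = 26.042 rpm.

26.0 rpm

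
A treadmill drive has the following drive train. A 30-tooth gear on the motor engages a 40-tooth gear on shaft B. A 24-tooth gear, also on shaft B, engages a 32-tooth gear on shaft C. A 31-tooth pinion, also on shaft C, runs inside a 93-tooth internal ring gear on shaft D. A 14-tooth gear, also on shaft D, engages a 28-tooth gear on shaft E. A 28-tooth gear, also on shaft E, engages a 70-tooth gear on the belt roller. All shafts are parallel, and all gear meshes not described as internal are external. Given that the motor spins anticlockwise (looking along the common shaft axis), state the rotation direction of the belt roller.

the motor → shaft B: external mesh, 1 reversal → CW.
shaft B → shaft C: external mesh, 1 reversal → CCW.
shaft C → shaft D: internal mesh, same direction → CCW.
shaft D → shaft E: external mesh, 1 reversal → CW.
shaft E → the belt roller: external mesh, 1 reversal → CCW.
4 reversals in total — an even number — so the belt roller turns the same way as the motor.

anticlockwise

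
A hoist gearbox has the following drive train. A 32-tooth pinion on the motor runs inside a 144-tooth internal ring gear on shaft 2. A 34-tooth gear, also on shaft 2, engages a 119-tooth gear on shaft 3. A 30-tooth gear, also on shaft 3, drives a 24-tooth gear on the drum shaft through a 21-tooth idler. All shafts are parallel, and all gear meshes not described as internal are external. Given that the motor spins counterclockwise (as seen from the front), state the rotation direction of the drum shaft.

the motor → shaft 2: internal mesh, same direction → CCW.
shaft 2 → shaft 3: external mesh, 1 reversal → CW.
shaft 3 → the drum shaft: driver → idler → driven is 2 external meshes, 2 reversals → CW.
3 reversals in total — an odd number — so the drum shaft turns opposite to the motor.

clockwise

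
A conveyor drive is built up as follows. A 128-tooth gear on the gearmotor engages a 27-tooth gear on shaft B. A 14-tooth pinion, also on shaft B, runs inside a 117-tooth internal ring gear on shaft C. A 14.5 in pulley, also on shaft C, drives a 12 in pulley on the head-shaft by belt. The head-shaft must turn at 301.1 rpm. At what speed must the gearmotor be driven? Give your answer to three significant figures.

Overall ratio R = 0.21094 × 8.3571 × 0.82759 = 1.4589.
Required input speed = output speed × R = 301.1 × 1.4589 = 439.27 rpm.

439 rpm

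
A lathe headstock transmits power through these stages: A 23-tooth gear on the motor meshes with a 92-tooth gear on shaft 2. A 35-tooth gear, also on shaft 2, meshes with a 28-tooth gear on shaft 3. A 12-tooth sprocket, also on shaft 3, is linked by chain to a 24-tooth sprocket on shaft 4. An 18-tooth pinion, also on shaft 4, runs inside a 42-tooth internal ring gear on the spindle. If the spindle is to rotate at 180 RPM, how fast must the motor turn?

2688 RPM

Overall ratio R = 4 × 0.8 × 2 × 2.3333 = 14.933.
Required input speed = output speed × R = 180 × 14.933 = 2688 RPM.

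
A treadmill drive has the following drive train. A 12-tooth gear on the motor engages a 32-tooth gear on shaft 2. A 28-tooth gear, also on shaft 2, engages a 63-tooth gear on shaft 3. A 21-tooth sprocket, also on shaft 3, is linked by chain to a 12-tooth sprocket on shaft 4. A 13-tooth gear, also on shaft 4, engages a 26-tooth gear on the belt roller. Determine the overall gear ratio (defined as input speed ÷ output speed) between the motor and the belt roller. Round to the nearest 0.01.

6.86

Each stage contributes driven/driver: gear mesh 32/12 = 2.6667, gear mesh 63/28 = 2.25, chain 12/21 = 0.57143, gear mesh 26/13 = 2.
Overall: 2.6667 × 2.25 × 0.57143 × 2 = 6.8571.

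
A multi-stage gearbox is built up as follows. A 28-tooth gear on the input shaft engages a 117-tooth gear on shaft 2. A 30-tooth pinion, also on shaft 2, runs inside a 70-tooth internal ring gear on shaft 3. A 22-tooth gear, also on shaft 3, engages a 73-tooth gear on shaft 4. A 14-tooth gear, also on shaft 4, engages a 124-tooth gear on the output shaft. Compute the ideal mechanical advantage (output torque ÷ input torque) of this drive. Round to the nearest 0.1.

Each stage contributes driven/driver: gear mesh 117/28 = 4.1786, internal gear 70/30 = 2.3333, gear mesh 73/22 = 3.3182, gear mesh 124/14 = 8.8571.
Overall: 4.1786 × 2.3333 × 3.3182 × 8.8571 = 286.55.

286.5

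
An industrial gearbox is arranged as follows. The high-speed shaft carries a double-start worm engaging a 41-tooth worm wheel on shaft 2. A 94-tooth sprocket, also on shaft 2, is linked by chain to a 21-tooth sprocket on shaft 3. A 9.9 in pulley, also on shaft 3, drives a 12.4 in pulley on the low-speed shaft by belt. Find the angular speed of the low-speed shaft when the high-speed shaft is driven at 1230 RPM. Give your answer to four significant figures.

Worm: ratio = 41/2 = 20.5, so shaft 2 turns at 1230 / 20.5 = 60 RPM.
Chain: ratio = 21/94 = 0.2234, so shaft 3 turns at 60 / 0.2234 = 268.57 RPM.
Belt: ratio = 12.4/9.9 = 1.2525, so the low-speed shaft turns at 268.57 / 1.2525 = 214.42 RPM.

214.4 RPM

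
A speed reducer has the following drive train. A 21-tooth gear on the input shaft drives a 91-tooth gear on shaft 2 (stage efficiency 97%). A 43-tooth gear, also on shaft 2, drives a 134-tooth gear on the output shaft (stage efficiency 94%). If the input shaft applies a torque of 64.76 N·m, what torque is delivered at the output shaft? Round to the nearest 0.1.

797.4 N·m

After the gear mesh (91/21): 64.76 × 4.3333 × 0.97 = 272.21 N·m
After the gear mesh (134/43): 272.21 × 3.1163 × 0.94 = 797.38 N·m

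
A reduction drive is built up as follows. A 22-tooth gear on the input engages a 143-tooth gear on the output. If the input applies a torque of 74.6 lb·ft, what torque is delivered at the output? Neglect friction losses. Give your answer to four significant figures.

484.9 lb·ft

gear mesh 143/22 = 6.5 → τ = 74.6·6.5 = 484.9 lb·ft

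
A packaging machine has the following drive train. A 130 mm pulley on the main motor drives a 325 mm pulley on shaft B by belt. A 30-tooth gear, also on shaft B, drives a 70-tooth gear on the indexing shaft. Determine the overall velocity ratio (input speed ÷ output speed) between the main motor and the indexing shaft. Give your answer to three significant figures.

Each stage contributes driven/driver: belt 325/130 = 2.5, gear mesh 70/30 = 2.3333.
Overall: 2.5 × 2.3333 = 5.8333.

5.83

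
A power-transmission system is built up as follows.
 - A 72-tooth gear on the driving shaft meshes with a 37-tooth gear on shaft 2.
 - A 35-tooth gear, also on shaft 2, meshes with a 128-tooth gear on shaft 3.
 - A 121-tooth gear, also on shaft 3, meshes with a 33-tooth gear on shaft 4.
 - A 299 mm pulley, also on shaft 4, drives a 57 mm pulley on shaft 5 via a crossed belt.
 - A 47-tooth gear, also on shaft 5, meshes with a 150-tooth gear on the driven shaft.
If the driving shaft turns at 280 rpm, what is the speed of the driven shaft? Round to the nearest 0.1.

897.9 rpm

gear mesh 37/72 = 0.51389 → 280/0.51389 = 544.86 rpm
gear mesh 128/35 = 3.6571 → 544.86/3.6571 = 148.99 rpm
gear mesh 33/121 = 0.27273 → 148.99/0.27273 = 546.28 rpm
belt 57/299 = 0.19064 → 546.28/0.19064 = 2865.6 rpm
gear mesh 150/47 = 3.1915 → 2865.6/3.1915 = 897.89 rpm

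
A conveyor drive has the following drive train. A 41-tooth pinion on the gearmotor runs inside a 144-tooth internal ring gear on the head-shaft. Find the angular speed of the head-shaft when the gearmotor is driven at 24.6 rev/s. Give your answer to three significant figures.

internal gear 144/41 = 3.5122 → 24.6/3.5122 = 7.0042 rev/s

7.00 rev/s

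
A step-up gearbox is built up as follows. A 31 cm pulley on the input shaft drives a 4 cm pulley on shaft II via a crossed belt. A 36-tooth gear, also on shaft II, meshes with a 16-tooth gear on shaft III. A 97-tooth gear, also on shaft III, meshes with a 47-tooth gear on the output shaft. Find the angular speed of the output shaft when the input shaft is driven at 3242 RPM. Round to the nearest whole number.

116673 RPM

belt 4/31 = 0.12903 → 3242/0.12903 = 25126 RPM
gear mesh 16/36 = 0.44444 → 25126/0.44444 = 56532 RPM
gear mesh 47/97 = 0.48454 → 56532/0.48454 = 1.1667e+05 RPM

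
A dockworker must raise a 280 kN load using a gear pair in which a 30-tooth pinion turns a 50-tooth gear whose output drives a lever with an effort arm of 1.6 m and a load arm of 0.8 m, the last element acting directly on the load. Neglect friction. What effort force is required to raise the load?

Gear pair MA = 50/30 = 1.6667.
Lever MA = effort arm / load arm = 1.6/0.8 = 2.
Combined ideal MA = 1.6667 × 2 = 3.3333.
Effort = load / MA = 280 / 3.3333 = 84 kN.

84 kN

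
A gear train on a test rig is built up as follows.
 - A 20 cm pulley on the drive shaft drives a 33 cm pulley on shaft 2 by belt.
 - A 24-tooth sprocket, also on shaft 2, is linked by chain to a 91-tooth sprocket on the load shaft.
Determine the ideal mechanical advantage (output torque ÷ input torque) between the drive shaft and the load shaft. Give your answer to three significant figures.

Each stage contributes driven/driver: belt 33/20 = 1.65, chain 91/24 = 3.7917.
Overall: 1.65 × 3.7917 = 6.2562.

6.26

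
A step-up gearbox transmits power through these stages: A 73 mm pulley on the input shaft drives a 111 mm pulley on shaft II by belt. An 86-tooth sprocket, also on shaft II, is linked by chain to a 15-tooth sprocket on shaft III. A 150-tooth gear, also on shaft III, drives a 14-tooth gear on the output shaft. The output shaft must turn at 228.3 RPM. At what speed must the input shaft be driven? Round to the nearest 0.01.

5.65 RPM

Overall ratio R = 1.5205 × 0.17442 × 0.093333 = 0.024753.
Required input speed = output speed × R = 228.3 × 0.024753 = 5.6511 RPM.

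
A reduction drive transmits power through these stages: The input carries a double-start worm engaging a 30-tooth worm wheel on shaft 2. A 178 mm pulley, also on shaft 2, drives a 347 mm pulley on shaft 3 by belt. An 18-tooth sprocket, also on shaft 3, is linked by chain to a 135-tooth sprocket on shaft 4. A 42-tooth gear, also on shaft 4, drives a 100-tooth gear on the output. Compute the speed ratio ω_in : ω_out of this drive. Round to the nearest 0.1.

Each stage contributes driven/driver: worm 30/2 = 15, belt 347/178 = 1.9494, chain 135/18 = 7.5, gear mesh 100/42 = 2.381.
Overall: 15 × 1.9494 × 7.5 × 2.381 = 522.17.

522.2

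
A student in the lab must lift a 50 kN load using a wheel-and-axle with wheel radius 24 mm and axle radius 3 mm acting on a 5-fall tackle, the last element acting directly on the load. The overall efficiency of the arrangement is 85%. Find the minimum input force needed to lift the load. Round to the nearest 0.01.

1.47 kN

Wheel-and-axle MA = R/r = 24/3 = 8.
Block-and-tackle MA = number of supporting rope parts = 5.
Combined ideal MA = 8 × 5 = 40.
Actual MA = 40 × 0.85 = 34.
Effort = load / actual MA = 50 / 34 = 1.4706 kN.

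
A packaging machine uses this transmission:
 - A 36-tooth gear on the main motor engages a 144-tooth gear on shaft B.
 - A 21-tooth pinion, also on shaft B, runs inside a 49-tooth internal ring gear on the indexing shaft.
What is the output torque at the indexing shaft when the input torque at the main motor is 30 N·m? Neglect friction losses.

280 N·m

Gear mesh: ratio = 144/36 = 4; torque at shaft B = 30 × 4 = 120 N·m.
Internal gear: ratio = 49/21 = 2.3333; torque at the indexing shaft = 120 × 2.3333 = 280 N·m.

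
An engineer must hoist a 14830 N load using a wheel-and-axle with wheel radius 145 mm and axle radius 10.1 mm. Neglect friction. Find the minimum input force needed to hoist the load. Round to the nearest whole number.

1033 N

Wheel-and-axle MA = R/r = 145/10.1 = 14.356.
Effort = load / MA = 14830 / 14.356 = 1033 N.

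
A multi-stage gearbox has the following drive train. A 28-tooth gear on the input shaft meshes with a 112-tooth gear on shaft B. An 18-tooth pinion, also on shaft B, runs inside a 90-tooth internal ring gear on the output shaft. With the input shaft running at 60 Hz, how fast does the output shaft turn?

3 Hz

Gear mesh: ratio = 112/28 = 4, so shaft B turns at 60 / 4 = 15 Hz.
Internal gear: ratio = 90/18 = 5, so the output shaft turns at 15 / 5 = 3 Hz.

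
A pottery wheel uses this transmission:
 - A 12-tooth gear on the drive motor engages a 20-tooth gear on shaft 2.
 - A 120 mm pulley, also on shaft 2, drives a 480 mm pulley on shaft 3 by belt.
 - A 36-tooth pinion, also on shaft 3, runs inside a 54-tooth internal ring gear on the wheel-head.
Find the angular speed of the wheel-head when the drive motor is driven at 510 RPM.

51 RPM

gear mesh 20/12 = 1.6667 → 510/1.6667 = 306 RPM
belt 480/120 = 4 → 306/4 = 76.5 RPM
internal gear 54/36 = 1.5 → 76.5/1.5 = 51 RPM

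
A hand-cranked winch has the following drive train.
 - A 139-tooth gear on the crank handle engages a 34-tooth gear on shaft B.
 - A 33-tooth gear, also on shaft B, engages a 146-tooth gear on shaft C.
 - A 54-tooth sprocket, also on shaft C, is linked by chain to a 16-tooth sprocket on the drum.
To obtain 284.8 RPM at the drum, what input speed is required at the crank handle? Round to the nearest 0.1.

91.3 RPM

Overall ratio R = 0.2446 × 4.4242 × 0.2963 = 0.32065.
Required input speed = output speed × R = 284.8 × 0.32065 = 91.321 RPM.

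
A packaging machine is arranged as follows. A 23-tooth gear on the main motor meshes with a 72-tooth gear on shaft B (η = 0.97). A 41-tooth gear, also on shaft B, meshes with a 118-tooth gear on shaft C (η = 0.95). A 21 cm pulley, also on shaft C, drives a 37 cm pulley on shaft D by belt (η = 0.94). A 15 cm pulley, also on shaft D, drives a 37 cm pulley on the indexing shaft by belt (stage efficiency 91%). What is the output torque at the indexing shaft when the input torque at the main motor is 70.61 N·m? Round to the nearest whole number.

2179 N·m

After the gear mesh (72/23): 70.61 × 3.1304 × 0.97 = 214.41 N·m
After the gear mesh (118/41): 214.41 × 2.878 × 0.95 = 586.23 N·m
After the belt (37/21): 586.23 × 1.7619 × 0.94 = 970.9 N·m
After the belt (37/15): 970.9 × 2.4667 × 0.91 = 2179.3 N·m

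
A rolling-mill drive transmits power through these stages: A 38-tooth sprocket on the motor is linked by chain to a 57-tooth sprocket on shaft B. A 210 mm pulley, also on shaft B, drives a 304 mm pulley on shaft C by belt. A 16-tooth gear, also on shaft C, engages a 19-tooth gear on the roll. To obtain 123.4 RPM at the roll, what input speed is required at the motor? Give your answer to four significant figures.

318.2 RPM

Overall ratio R = 1.5 × 1.4476 × 1.1875 = 2.5786.
Required input speed = output speed × R = 123.4 × 2.5786 = 318.2 RPM.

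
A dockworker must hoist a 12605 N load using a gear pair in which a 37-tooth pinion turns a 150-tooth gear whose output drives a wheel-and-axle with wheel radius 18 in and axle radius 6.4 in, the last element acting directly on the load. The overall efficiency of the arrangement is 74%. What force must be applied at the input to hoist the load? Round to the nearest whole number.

Gear pair MA = 150/37 = 4.0541.
Wheel-and-axle MA = R/r = 18/6.4 = 2.8125.
Combined ideal MA = 4.0541 × 2.8125 = 11.402.
Actual MA = 11.402 × 0.74 = 8.4375.
Effort = load / actual MA = 12605 / 8.4375 = 1493.9 N.

1494 N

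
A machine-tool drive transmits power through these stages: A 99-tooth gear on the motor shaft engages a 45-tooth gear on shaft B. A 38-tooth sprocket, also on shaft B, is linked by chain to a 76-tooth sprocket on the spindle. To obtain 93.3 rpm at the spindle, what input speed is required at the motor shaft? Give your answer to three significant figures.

84.8 rpm

Overall ratio R = 0.45455 × 2 = 0.90909.
Required input speed = output speed × R = 93.3 × 0.90909 = 84.818 rpm.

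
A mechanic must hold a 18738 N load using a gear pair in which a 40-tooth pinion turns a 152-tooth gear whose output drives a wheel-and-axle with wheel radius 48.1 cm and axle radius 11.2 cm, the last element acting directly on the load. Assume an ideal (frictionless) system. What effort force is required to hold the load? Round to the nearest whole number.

Gear pair MA = 152/40 = 3.8.
Wheel-and-axle MA = R/r = 48.1/11.2 = 4.2946.
Combined ideal MA = 3.8 × 4.2946 = 16.32.
Effort = load / MA = 18738 / 16.32 = 1148.2 N.

1148 N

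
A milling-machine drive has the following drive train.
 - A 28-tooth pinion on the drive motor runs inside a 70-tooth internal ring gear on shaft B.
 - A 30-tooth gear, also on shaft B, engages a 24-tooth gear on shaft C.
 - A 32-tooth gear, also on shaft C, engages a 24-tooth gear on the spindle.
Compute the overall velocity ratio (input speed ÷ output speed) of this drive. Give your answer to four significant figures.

1.500

Each stage contributes driven/driver: internal gear 70/28 = 2.5, gear mesh 24/30 = 0.8, gear mesh 24/32 = 0.75.
Overall: 2.5 × 0.8 × 0.75 = 1.5.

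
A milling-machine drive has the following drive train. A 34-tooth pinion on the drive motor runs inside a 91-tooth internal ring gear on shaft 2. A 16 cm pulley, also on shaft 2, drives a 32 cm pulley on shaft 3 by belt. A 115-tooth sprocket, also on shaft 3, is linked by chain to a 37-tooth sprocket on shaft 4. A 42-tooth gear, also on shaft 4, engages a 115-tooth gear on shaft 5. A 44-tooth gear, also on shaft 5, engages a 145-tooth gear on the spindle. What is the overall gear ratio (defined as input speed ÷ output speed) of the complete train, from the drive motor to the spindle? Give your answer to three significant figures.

Each stage contributes driven/driver: internal gear 91/34 = 2.6765, belt 32/16 = 2, chain 37/115 = 0.32174, gear mesh 115/42 = 2.7381, gear mesh 145/44 = 3.2955.
Overall: 2.6765 × 2 × 0.32174 × 2.7381 × 3.2955 = 15.54.

15.5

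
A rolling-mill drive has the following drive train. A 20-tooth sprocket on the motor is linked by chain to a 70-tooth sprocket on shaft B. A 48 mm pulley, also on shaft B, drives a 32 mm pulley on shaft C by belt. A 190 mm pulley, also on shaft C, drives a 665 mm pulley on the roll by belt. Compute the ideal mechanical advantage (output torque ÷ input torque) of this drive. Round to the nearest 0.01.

Each stage contributes driven/driver: chain 70/20 = 3.5, belt 32/48 = 0.66667, belt 665/190 = 3.5.
Overall: 3.5 × 0.66667 × 3.5 = 8.1667.

8.17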